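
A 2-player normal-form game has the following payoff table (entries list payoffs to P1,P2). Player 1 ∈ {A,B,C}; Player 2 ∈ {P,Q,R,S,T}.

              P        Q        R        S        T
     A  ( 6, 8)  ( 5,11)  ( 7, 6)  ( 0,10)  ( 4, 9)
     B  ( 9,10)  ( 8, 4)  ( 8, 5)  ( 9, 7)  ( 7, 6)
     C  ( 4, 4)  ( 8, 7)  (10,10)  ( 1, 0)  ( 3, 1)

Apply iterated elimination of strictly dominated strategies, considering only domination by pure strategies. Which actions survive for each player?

IESDS → P1:{B,C} P2:{P,R}

P1 drop A (B beats it: P:9>6 Q:8>5 R:8>7 S:9>0 T:7>4)
P2 drop Q (R beats it: B:5>4 C:10>7)
P2 drop S (P beats it: B:10>7 C:4>0)
P2 drop T (P beats it: B:10>6 C:4>1)
P1→{B,C} P2→{P,R}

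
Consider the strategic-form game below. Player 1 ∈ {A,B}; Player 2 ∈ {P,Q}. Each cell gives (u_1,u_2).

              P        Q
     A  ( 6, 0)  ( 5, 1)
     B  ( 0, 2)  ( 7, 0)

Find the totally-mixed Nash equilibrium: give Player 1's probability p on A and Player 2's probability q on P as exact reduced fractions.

P1 mixes 2/3 on A; P2 mixes 1/4 on P

P1 indiff ⇒ q·6+(1-q)·5 = q·0+(1-q)·7 ⇒ q(6) = (1-q)(2) ⇒ q = 1/4
P2 indiff ⇒ p·0+(1-p)·2 = p·1+(1-p)·0 ⇒ p(-1) = (1-p)(-2) ⇒ p = 2/3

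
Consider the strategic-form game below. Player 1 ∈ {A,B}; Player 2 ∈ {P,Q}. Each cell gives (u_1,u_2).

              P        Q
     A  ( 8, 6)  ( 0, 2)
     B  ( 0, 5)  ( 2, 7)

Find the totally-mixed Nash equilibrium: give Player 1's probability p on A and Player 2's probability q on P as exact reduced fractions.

P1 indiff ⇒ q·8+(1-q)·0 = q·0+(1-q)·2 ⇒ q(8) = (1-q)(2) ⇒ q = 1/5
P2 indiff ⇒ p·6+(1-p)·5 = p·2+(1-p)·7 ⇒ p(4) = (1-p)(2) ⇒ p = 1/3

p=1/3, q=1/5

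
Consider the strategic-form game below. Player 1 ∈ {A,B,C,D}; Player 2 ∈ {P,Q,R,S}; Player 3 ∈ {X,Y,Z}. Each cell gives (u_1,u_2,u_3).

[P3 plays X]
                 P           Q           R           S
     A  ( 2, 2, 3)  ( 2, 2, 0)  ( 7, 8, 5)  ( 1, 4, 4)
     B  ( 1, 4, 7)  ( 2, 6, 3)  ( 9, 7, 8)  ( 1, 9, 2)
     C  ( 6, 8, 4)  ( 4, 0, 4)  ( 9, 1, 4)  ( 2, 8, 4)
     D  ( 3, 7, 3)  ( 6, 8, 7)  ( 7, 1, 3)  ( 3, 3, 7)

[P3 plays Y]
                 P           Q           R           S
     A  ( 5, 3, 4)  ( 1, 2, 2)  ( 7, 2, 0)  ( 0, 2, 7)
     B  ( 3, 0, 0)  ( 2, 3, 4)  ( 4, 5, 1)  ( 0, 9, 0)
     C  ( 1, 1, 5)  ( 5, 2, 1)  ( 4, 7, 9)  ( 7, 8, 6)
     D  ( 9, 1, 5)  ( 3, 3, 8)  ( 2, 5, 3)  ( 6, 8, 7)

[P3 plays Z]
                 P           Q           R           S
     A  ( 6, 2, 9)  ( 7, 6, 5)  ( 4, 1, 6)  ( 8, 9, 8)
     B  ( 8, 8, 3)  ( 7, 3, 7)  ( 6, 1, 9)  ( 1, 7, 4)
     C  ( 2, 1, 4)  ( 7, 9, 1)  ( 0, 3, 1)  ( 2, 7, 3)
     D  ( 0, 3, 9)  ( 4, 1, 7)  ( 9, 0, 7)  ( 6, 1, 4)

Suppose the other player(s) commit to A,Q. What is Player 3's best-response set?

u_3(X vs A,Q) = 0
u_3(Y vs A,Q) = 2
u_3(Z vs A,Q) = 5
max payoff 5 at {Z}

P3 best: {Z}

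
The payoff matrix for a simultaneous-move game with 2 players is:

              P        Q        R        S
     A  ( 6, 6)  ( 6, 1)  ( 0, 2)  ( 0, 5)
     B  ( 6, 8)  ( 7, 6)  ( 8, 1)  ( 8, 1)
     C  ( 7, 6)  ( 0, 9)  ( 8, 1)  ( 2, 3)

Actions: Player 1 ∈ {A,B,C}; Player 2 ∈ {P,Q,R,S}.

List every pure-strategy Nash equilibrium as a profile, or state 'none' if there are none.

Equilibria: none

(A,P): not NE [P1→C gives 7>6]
(A,Q): not NE [P1→B gives 7>6; P2→P gives 6>1]
(A,R): not NE [P1→C gives 8>0; P2→P gives 6>2]
(A,S): not NE [P1→B gives 8>0; P2→P gives 6>5]
(B,P): not NE [P1→C gives 7>6]
(B,Q): not NE [P2→P gives 8>6]
(B,R): not NE [P2→P gives 8>1]
(B,S): not NE [P2→P gives 8>1]
(C,P): not NE [P2→Q gives 9>6]
(C,Q): not NE [P1→B gives 7>0]
(C,R): not NE [P2→Q gives 9>1]
(C,S): not NE [P1→B gives 8>2; P2→Q gives 9>3]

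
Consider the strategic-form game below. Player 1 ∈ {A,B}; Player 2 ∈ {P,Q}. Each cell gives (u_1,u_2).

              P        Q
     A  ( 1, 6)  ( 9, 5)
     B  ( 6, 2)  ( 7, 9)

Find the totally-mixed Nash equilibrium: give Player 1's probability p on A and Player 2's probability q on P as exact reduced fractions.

P1 mixes 7/8 on A; P2 mixes 2/7 on P

P1 indiff ⇒ q·1+(1-q)·9 = q·6+(1-q)·7 ⇒ q(-5) = (1-q)(-2) ⇒ q = 2/7
P2 indiff ⇒ p·6+(1-p)·2 = p·5+(1-p)·9 ⇒ p(1) = (1-p)(7) ⇒ p = 7/8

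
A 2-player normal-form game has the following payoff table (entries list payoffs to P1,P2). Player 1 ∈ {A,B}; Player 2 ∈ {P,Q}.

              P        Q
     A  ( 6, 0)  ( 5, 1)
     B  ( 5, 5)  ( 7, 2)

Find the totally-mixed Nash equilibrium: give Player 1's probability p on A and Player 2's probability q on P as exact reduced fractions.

P1 mixes 3/4 on A; P2 mixes 2/3 on P

P1 indiff ⇒ q·6+(1-q)·5 = q·5+(1-q)·7 ⇒ q(1) = (1-q)(2) ⇒ q = 2/3
P2 indiff ⇒ p·0+(1-p)·5 = p·1+(1-p)·2 ⇒ p(-1) = (1-p)(-3) ⇒ p = 3/4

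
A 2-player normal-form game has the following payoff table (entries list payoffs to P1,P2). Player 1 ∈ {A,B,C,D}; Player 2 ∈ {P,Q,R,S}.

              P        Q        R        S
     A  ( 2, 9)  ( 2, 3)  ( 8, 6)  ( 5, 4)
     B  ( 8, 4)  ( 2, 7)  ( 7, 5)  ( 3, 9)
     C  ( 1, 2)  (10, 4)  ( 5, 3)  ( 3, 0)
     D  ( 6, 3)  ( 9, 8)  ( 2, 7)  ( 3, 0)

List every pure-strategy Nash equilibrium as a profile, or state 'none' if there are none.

(A,P): not NE [P1→B gives 8>2]
(A,Q): not NE [P1→C gives 10>2; P2→P gives 9>3]
(A,R): not NE [P2→P gives 9>6]
(A,S): not NE [P2→P gives 9>4]
(B,P): not NE [P2→S gives 9>4]
(B,Q): not NE [P1→C gives 10>2; P2→S gives 9>7]
(B,R): not NE [P1→A gives 8>7; P2→S gives 9>5]
(B,S): not NE [P1→A gives 5>3]
(C,P): not NE [P1→B gives 8>1; P2→Q gives 4>2]
(C,Q): NE
(C,R): not NE [P1→A gives 8>5; P2→Q gives 4>3]
(C,S): not NE [P1→A gives 5>3; P2→Q gives 4>0]
(D,P): not NE [P1→B gives 8>6; P2→Q gives 8>3]
(D,Q): not NE [P1→C gives 10>9]
(D,R): not NE [P1→A gives 8>2; P2→Q gives 8>7]
(D,S): not NE [P1→A gives 5>3; P2→Q gives 8>0]

NE set: (C,Q)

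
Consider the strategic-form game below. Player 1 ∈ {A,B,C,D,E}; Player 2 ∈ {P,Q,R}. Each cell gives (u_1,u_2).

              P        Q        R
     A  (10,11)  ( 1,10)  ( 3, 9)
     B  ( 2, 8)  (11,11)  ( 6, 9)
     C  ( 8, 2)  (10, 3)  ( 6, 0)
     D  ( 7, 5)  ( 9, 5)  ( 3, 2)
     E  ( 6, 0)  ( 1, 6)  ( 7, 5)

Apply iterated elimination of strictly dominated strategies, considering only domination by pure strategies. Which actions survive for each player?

P1 drop D (C beats it: P:8>7 Q:10>9 R:6>3)
P2 drop R (Q beats it: A:10>9 B:11>9 C:3>0 E:6>5)
P1 drop E (C beats it: P:8>6 Q:10>1)
P1→{A,B,C} P2→{P,Q}

Remaining: P1:{A,B,C} P2:{P,Q}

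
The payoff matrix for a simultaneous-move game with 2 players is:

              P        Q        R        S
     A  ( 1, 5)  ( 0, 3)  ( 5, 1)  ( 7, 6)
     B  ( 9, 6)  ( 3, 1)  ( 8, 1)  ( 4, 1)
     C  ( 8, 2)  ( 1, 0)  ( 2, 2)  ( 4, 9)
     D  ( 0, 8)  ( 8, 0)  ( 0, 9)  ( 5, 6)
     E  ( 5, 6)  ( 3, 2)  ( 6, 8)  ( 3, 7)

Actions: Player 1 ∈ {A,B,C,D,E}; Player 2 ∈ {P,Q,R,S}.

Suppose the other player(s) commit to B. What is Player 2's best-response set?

argmax u_2 = {P}

u_2(P vs B) = 6
u_2(Q vs B) = 1
u_2(R vs B) = 1
u_2(S vs B) = 1
max payoff 6 at {P}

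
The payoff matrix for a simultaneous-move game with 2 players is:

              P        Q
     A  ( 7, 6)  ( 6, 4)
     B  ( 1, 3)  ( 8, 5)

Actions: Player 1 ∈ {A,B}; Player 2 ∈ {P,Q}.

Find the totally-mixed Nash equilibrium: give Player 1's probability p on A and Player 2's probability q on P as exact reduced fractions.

P1 mixes 1/2 on A; P2 mixes 1/4 on P

P1 indiff ⇒ q·7+(1-q)·6 = q·1+(1-q)·8 ⇒ q(6) = (1-q)(2) ⇒ q = 1/4
P2 indiff ⇒ p·6+(1-p)·3 = p·4+(1-p)·5 ⇒ p(2) = (1-p)(2) ⇒ p = 1/2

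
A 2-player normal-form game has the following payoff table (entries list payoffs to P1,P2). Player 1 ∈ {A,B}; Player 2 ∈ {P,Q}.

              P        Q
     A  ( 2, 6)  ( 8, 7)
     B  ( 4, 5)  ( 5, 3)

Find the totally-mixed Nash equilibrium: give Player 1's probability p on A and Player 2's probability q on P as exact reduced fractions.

P1 indiff ⇒ q·2+(1-q)·8 = q·4+(1-q)·5 ⇒ q(-2) = (1-q)(-3) ⇒ q = 3/5
P2 indiff ⇒ p·6+(1-p)·5 = p·7+(1-p)·3 ⇒ p(-1) = (1-p)(-2) ⇒ p = 2/3

(p,q) = (2/3, 3/5)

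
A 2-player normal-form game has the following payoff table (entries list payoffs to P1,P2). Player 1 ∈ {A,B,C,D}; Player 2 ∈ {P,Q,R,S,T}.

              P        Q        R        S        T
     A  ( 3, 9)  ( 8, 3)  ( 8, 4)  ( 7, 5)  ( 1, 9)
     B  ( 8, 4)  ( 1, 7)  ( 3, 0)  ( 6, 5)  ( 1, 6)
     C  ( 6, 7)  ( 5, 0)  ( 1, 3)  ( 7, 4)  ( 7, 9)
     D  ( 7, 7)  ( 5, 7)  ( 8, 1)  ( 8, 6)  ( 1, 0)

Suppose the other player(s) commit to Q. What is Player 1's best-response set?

u_1(A vs Q) = 8
u_1(B vs Q) = 1
u_1(C vs Q) = 5
u_1(D vs Q) = 5
max payoff 8 at {A}

BR_1 = {A}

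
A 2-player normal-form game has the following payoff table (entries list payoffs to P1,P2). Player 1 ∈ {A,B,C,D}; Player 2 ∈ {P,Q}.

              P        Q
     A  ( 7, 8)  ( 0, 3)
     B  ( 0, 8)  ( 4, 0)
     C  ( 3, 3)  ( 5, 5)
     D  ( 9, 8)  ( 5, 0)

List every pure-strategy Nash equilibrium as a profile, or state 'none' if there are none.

(A,P): not NE [P1→D gives 9>7]
(A,Q): not NE [P1→D gives 5>0; P2→P gives 8>3]
(B,P): not NE [P1→D gives 9>0]
(B,Q): not NE [P1→D gives 5>4; P2→P gives 8>0]
(C,P): not NE [P1→D gives 9>3; P2→Q gives 5>3]
(C,Q): NE
(D,P): NE
(D,Q): not NE [P2→P gives 8>0]

PSNE = {(C,Q), (D,P)}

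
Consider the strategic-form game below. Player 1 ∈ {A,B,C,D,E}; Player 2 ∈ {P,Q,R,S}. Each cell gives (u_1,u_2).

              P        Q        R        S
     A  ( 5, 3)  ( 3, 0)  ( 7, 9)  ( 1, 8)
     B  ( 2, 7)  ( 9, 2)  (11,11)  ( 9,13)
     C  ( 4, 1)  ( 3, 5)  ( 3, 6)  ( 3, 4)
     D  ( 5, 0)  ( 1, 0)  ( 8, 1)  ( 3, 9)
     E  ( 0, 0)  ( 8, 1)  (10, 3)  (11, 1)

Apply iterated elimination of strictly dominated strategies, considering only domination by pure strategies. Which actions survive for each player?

P2 drop P (R beats it: A:9>3 B:11>7 C:6>1 D:1>0 E:3>0)
P1 drop A (B beats it: Q:9>3 R:11>7 S:9>1)
P1 drop C (B beats it: Q:9>3 R:11>3 S:9>3)
P1 drop D (B beats it: Q:9>1 R:11>8 S:9>3)
P2 drop Q (R beats it: B:11>2 E:3>1)
P1→{B,E} P2→{R,S}

Remaining: P1:{B,E} P2:{R,S}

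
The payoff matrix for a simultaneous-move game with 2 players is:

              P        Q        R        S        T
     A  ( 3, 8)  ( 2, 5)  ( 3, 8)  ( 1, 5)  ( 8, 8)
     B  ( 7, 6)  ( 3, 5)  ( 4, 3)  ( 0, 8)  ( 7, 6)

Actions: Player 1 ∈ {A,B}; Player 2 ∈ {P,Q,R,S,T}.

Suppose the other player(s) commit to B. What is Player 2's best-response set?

u_2(P vs B) = 6
u_2(Q vs B) = 5
u_2(R vs B) = 3
u_2(S vs B) = 8
u_2(T vs B) = 6
max payoff 8 at {S}

BR_2 = {S}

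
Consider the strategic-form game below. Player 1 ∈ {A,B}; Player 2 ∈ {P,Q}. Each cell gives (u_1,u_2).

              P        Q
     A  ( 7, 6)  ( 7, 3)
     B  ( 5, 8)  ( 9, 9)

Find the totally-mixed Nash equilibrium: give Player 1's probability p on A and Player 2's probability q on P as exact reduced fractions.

p=1/4, q=1/2

P1 indiff ⇒ q·7+(1-q)·7 = q·5+(1-q)·9 ⇒ q(2) = (1-q)(2) ⇒ q = 1/2
P2 indiff ⇒ p·6+(1-p)·8 = p·3+(1-p)·9 ⇒ p(3) = (1-p)(1) ⇒ p = 1/4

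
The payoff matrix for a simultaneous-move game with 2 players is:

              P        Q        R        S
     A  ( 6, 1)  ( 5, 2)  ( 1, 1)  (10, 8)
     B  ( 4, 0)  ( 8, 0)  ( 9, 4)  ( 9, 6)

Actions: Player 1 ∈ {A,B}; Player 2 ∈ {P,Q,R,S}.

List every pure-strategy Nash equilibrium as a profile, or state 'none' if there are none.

Nash profiles: (A,S)

(A,P): not NE [P2→S gives 8>1]
(A,Q): not NE [P1→B gives 8>5; P2→S gives 8>2]
(A,R): not NE [P1→B gives 9>1; P2→S gives 8>1]
(A,S): NE
(B,P): not NE [P1→A gives 6>4; P2→S gives 6>0]
(B,Q): not NE [P2→S gives 6>0]
(B,R): not NE [P2→S gives 6>4]
(B,S): not NE [P1→A gives 10>9]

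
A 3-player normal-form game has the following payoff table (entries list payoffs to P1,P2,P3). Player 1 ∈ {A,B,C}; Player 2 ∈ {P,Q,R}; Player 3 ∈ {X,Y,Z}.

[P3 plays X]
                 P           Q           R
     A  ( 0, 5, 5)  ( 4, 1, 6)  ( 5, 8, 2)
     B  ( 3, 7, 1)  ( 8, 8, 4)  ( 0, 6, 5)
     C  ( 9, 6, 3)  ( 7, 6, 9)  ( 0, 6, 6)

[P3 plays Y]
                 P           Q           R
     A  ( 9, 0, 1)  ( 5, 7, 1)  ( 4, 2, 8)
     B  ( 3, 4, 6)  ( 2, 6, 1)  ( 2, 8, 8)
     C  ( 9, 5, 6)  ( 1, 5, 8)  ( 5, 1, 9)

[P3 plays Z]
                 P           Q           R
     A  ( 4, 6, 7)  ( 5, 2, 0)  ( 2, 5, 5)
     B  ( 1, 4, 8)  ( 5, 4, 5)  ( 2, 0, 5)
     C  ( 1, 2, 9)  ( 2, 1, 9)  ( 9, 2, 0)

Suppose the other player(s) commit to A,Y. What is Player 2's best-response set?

u_2(P vs A,Y) = 0
u_2(Q vs A,Y) = 7
u_2(R vs A,Y) = 2
max payoff 7 at {Q}

argmax u_2 = {Q}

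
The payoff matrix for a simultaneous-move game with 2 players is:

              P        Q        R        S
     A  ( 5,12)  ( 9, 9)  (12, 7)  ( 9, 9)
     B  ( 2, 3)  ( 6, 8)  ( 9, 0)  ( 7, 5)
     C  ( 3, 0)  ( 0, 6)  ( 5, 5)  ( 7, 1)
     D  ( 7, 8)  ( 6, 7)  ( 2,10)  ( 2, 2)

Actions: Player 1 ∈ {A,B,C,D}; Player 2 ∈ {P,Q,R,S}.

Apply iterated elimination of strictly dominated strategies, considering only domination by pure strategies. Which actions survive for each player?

Remaining: P1:{A,D} P2:{P,R}

P1 drop B (A beats it: P:5>2 Q:9>6 R:12>9 S:9>7)
P1 drop C (A beats it: P:5>3 Q:9>0 R:12>5 S:9>7)
P2 drop Q (P beats it: A:12>9 D:8>7)
P2 drop S (P beats it: A:12>9 D:8>2)
P1→{A,D} P2→{P,R}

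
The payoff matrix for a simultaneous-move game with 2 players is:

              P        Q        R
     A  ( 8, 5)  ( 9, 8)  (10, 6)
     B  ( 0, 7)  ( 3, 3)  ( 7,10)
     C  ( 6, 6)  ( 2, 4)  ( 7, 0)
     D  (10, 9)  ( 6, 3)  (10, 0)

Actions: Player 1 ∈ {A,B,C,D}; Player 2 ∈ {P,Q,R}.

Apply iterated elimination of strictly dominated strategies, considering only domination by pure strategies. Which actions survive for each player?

P1 drop B (A beats it: P:8>0 Q:9>3 R:10>7)
P1 drop C (A beats it: P:8>6 Q:9>2 R:10>7)
P2 drop R (Q beats it: A:8>6 D:3>0)
P1→{A,D} P2→{P,Q}

Remaining: P1:{A,D} P2:{P,Q}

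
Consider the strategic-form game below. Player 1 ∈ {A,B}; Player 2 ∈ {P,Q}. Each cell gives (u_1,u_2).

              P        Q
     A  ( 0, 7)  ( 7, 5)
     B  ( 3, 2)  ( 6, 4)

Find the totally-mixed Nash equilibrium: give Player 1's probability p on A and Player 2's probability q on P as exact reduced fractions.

P1 mixes 1/2 on A; P2 mixes 1/4 on P

P1 indiff ⇒ q·0+(1-q)·7 = q·3+(1-q)·6 ⇒ q(-3) = (1-q)(-1) ⇒ q = 1/4
P2 indiff ⇒ p·7+(1-p)·2 = p·5+(1-p)·4 ⇒ p(2) = (1-p)(2) ⇒ p = 1/2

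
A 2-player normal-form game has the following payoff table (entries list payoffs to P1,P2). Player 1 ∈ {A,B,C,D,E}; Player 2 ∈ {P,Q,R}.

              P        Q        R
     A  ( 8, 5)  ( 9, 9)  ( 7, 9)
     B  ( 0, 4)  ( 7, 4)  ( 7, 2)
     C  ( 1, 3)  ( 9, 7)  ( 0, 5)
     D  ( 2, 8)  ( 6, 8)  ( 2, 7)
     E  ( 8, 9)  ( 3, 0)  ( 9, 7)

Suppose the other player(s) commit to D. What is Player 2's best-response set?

P2 best: {P,Q}

u_2(P vs D) = 8
u_2(Q vs D) = 8
u_2(R vs D) = 7
max payoff 8 at {P,Q}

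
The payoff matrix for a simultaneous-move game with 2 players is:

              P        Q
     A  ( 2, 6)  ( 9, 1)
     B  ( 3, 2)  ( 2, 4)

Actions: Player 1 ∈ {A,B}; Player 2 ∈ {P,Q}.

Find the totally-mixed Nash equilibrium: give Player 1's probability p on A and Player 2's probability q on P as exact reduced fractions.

p=2/7, q=7/8

P1 indiff ⇒ q·2+(1-q)·9 = q·3+(1-q)·2 ⇒ q(-1) = (1-q)(-7) ⇒ q = 7/8
P2 indiff ⇒ p·6+(1-p)·2 = p·1+(1-p)·4 ⇒ p(5) = (1-p)(2) ⇒ p = 2/7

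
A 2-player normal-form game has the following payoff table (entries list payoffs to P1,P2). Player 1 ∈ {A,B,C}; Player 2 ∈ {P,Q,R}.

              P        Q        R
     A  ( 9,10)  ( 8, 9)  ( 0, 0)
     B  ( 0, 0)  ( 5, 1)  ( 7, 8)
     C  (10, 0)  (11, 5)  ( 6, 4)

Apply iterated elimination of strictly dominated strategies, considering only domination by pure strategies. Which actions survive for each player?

P1 drop A (C beats it: P:10>9 Q:11>8 R:6>0)
P2 drop P (Q beats it: B:1>0 C:5>0)
P1→{B,C} P2→{Q,R}

Survivors P1:{B,C} P2:{Q,R}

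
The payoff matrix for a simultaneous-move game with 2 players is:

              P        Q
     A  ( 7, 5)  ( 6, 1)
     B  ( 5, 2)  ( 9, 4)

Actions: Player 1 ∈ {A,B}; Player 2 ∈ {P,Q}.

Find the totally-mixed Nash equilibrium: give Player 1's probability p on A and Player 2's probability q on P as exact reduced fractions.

P1 indiff ⇒ q·7+(1-q)·6 = q·5+(1-q)·9 ⇒ q(2) = (1-q)(3) ⇒ q = 3/5
P2 indiff ⇒ p·5+(1-p)·2 = p·1+(1-p)·4 ⇒ p(4) = (1-p)(2) ⇒ p = 1/3

p=1/3, q=3/5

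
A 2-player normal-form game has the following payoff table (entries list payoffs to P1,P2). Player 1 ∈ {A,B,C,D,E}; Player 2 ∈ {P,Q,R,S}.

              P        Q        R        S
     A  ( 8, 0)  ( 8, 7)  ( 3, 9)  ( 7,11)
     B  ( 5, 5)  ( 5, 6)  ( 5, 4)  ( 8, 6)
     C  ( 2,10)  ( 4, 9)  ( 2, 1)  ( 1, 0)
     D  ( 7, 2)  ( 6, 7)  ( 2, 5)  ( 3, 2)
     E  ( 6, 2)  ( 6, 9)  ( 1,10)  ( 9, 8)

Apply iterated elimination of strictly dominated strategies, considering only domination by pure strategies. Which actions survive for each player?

Survivors P1:{A,B,E} P2:{Q,R,S}

P1 drop C (A beats it: P:8>2 Q:8>4 R:3>2 S:7>1)
P1 drop D (A beats it: P:8>7 Q:8>6 R:3>2 S:7>3)
P2 drop P (Q beats it: A:7>0 B:6>5 E:9>2)
P1→{A,B,E} P2→{Q,R,S}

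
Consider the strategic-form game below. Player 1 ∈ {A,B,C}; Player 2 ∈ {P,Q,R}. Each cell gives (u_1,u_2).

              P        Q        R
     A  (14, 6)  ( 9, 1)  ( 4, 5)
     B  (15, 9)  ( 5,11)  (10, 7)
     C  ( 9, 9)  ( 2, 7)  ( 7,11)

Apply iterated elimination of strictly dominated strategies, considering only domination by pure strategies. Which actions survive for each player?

Survivors P1:{A,B} P2:{P,Q}

P1 drop C (B beats it: P:15>9 Q:5>2 R:10>7)
P2 drop R (P beats it: A:6>5 B:9>7)
P1→{A,B} P2→{P,Q}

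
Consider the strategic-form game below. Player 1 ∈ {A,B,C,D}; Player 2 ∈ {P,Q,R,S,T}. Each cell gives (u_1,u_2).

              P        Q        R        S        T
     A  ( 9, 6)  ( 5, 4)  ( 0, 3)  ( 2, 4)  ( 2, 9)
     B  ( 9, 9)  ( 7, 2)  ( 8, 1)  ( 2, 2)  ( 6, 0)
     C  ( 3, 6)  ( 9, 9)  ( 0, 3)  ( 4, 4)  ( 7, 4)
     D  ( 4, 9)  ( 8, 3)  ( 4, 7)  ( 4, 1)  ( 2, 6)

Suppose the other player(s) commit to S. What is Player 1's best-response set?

P1 best: {C,D}

u_1(A vs S) = 2
u_1(B vs S) = 2
u_1(C vs S) = 4
u_1(D vs S) = 4
max payoff 4 at {C,D}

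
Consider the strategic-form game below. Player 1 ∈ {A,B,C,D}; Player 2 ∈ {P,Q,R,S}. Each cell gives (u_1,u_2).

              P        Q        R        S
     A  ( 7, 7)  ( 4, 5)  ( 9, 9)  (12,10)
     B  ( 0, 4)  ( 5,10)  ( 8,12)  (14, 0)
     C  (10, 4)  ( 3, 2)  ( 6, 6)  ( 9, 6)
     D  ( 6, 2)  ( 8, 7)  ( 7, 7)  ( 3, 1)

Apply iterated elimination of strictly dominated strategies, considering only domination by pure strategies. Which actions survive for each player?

Remaining: P1:{A,B,D} P2:{Q,R,S}

P2 drop P (R beats it: A:9>7 B:12>4 C:6>4 D:7>2)
P1 drop C (A beats it: Q:4>3 R:9>6 S:12>9)
P1→{A,B,D} P2→{Q,R,S}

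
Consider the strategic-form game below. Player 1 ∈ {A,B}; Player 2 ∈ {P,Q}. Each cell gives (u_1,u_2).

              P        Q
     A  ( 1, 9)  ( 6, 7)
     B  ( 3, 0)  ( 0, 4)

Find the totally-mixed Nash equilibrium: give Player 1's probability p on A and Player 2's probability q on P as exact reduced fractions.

P1 indiff ⇒ q·1+(1-q)·6 = q·3+(1-q)·0 ⇒ q(-2) = (1-q)(-6) ⇒ q = 3/4
P2 indiff ⇒ p·9+(1-p)·0 = p·7+(1-p)·4 ⇒ p(2) = (1-p)(4) ⇒ p = 2/3

(p,q) = (2/3, 3/4)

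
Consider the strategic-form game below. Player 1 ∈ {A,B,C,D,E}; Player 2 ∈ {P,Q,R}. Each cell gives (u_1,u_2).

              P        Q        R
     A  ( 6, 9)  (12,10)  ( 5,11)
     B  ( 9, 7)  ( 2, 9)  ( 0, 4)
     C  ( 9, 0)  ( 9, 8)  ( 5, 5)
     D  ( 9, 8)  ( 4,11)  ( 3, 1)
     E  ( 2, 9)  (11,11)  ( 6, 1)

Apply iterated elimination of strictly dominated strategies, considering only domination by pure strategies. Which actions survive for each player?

P2 drop P (Q beats it: A:10>9 B:9>7 C:8>0 D:11>8 E:11>9)
P1 drop B (A beats it: Q:12>2 R:5>0)
P1 drop C (E beats it: Q:11>9 R:6>5)
P1 drop D (A beats it: Q:12>4 R:5>3)
P1→{A,E} P2→{Q,R}

Remaining: P1:{A,E} P2:{Q,R}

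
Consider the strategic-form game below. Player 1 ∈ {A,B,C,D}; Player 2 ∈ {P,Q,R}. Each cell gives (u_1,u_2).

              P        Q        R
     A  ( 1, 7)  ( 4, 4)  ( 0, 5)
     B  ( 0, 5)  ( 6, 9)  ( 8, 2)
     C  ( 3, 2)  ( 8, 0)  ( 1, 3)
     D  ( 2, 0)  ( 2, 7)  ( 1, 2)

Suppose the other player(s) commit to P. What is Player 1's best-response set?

u_1(A vs P) = 1
u_1(B vs P) = 0
u_1(C vs P) = 3
u_1(D vs P) = 2
max payoff 3 at {C}

P1 best: {C}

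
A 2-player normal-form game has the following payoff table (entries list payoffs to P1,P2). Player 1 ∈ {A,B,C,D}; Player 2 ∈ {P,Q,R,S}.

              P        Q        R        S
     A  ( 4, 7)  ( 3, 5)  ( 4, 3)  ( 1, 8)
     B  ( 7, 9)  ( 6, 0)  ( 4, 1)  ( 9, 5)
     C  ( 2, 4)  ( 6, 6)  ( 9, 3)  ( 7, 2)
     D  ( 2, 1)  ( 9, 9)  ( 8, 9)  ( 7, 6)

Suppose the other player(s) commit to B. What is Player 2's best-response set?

u_2(P vs B) = 9
u_2(Q vs B) = 0
u_2(R vs B) = 1
u_2(S vs B) = 5
max payoff 9 at {P}

BR_2 = {P}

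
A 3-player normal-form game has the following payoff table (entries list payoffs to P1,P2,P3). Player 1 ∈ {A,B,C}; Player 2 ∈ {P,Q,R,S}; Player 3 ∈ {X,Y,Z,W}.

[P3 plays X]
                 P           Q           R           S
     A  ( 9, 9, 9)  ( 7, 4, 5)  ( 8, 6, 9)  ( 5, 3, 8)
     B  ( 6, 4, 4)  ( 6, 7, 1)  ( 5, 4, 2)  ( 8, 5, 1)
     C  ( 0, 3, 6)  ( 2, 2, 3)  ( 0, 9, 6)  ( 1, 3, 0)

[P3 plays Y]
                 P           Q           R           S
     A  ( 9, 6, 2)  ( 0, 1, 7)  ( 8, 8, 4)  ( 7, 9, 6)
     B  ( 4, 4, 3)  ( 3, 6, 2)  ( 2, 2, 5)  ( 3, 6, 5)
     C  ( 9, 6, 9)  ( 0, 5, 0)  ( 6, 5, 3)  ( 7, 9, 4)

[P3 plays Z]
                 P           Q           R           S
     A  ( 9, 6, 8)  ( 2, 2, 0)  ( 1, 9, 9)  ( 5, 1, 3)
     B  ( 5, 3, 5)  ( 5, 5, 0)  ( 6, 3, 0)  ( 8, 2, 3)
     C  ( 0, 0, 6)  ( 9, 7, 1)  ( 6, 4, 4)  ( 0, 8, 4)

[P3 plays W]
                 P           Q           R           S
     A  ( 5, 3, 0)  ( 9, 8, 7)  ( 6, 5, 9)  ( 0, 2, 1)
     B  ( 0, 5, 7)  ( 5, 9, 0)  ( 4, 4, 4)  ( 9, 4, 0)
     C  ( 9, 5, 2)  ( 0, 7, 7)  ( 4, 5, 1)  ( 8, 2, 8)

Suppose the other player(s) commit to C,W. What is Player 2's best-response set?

P2 best: {Q}

u_2(P vs C,W) = 5
u_2(Q vs C,W) = 7
u_2(R vs C,W) = 5
u_2(S vs C,W) = 2
max payoff 7 at {Q}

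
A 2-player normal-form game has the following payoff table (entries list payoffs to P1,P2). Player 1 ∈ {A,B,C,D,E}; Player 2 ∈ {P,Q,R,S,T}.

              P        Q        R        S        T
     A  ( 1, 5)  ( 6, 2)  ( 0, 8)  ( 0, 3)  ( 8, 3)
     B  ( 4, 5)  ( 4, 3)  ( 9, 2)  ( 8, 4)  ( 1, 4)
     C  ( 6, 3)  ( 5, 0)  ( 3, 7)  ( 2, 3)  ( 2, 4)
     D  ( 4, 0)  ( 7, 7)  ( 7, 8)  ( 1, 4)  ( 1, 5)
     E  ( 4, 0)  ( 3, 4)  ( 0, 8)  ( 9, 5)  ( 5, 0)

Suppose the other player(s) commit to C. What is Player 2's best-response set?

u_2(P vs C) = 3
u_2(Q vs C) = 0
u_2(R vs C) = 7
u_2(S vs C) = 3
u_2(T vs C) = 4
max payoff 7 at {R}

BR_2 = {R}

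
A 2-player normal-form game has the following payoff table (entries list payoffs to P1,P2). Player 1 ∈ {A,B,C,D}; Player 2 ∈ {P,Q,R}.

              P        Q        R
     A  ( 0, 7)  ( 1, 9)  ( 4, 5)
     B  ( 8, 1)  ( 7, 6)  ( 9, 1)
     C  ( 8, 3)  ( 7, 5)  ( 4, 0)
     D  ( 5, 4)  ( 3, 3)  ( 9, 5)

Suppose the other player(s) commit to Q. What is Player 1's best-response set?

u_1(A vs Q) = 1
u_1(B vs Q) = 7
u_1(C vs Q) = 7
u_1(D vs Q) = 3
max payoff 7 at {B,C}

P1 best: {B,C}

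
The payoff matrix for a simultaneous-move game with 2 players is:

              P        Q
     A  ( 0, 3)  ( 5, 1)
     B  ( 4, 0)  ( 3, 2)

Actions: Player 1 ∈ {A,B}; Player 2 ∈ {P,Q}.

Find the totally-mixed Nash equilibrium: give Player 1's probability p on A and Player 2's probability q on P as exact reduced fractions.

P1 indiff ⇒ q·0+(1-q)·5 = q·4+(1-q)·3 ⇒ q(-4) = (1-q)(-2) ⇒ q = 1/3
P2 indiff ⇒ p·3+(1-p)·0 = p·1+(1-p)·2 ⇒ p(2) = (1-p)(2) ⇒ p = 1/2

p=1/2, q=1/3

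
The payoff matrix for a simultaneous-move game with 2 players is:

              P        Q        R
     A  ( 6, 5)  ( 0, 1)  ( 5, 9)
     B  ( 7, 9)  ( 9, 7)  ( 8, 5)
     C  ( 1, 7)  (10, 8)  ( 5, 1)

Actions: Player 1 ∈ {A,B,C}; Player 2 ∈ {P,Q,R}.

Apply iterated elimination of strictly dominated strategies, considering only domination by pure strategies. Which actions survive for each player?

P1 drop A (B beats it: P:7>6 Q:9>0 R:8>5)
P2 drop R (P beats it: B:9>5 C:7>1)
P1→{B,C} P2→{P,Q}

Remaining: P1:{B,C} P2:{P,Q}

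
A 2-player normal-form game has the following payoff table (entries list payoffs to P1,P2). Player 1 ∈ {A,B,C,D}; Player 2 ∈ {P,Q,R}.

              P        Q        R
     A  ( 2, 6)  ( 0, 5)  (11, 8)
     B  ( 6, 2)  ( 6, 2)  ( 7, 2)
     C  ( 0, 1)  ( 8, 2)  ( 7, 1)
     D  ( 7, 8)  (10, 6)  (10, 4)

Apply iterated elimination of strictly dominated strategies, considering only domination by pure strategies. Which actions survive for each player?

IESDS → P1:{A,D} P2:{P,R}

P1 drop B (D beats it: P:7>6 Q:10>6 R:10>7)
P1 drop C (D beats it: P:7>0 Q:10>8 R:10>7)
P2 drop Q (P beats it: A:6>5 D:8>6)
P1→{A,D} P2→{P,R}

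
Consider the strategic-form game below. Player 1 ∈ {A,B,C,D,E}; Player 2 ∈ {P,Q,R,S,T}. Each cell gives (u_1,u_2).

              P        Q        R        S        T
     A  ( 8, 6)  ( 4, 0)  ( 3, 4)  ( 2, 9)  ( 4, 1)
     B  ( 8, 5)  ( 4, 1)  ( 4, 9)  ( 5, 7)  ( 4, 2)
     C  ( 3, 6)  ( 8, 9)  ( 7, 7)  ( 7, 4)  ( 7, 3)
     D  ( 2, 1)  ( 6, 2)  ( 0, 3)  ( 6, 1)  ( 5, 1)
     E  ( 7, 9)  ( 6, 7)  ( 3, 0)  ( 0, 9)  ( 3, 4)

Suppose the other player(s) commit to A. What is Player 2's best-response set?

BR_2 = {S}

u_2(P vs A) = 6
u_2(Q vs A) = 0
u_2(R vs A) = 4
u_2(S vs A) = 9
u_2(T vs A) = 1
max payoff 9 at {S}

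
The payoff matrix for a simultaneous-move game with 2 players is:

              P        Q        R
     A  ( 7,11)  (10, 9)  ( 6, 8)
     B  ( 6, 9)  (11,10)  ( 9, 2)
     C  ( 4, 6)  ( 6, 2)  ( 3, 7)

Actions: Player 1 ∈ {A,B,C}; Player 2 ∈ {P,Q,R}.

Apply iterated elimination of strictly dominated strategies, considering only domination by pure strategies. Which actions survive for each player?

P1 drop C (A beats it: P:7>4 Q:10>6 R:6>3)
P2 drop R (P beats it: A:11>8 B:9>2)
P1→{A,B} P2→{P,Q}

Remaining: P1:{A,B} P2:{P,Q}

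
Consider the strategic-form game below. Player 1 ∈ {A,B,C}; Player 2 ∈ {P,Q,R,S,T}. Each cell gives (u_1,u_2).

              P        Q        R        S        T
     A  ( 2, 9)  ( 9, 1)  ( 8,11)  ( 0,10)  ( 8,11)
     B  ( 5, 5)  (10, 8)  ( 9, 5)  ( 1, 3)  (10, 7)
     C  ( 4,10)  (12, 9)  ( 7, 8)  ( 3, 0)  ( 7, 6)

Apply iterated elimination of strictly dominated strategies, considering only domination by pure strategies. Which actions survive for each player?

P1 drop A (B beats it: P:5>2 Q:10>9 R:9>8 S:1>0 T:10>8)
P2 drop R (Q beats it: B:8>5 C:9>8)
P2 drop S (P beats it: B:5>3 C:10>0)
P2 drop T (Q beats it: B:8>7 C:9>6)
P1→{B,C} P2→{P,Q}

IESDS → P1:{B,C} P2:{P,Q}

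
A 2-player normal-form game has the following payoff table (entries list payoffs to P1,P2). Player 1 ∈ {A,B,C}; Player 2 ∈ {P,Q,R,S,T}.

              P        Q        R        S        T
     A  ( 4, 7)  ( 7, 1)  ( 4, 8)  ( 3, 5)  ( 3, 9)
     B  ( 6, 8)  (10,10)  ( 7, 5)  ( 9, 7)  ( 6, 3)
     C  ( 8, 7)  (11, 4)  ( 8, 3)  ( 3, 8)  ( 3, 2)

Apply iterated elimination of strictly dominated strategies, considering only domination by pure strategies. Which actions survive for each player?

Survivors P1:{B,C} P2:{P,Q,S}

P1 drop A (B beats it: P:6>4 Q:10>7 R:7>4 S:9>3 T:6>3)
P2 drop R (P beats it: B:8>5 C:7>3)
P2 drop T (P beats it: B:8>3 C:7>2)
P1→{B,C} P2→{P,Q,S}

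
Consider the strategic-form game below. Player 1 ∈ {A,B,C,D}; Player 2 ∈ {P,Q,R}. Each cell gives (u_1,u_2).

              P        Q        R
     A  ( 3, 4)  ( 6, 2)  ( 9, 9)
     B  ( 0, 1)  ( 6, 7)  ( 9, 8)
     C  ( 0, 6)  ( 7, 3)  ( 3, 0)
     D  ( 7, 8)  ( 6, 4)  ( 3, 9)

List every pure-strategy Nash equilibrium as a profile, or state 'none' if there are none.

(A,P): not NE [P1→D gives 7>3; P2→R gives 9>4]
(A,Q): not NE [P1→C gives 7>6; P2→R gives 9>2]
(A,R): NE
(B,P): not NE [P1→D gives 7>0; P2→R gives 8>1]
(B,Q): not NE [P1→C gives 7>6; P2→R gives 8>7]
(B,R): NE
(C,P): not NE [P1→D gives 7>0]
(C,Q): not NE [P2→P gives 6>3]
(C,R): not NE [P1→B gives 9>3; P2→P gives 6>0]
(D,P): not NE [P2→R gives 9>8]
(D,Q): not NE [P1→C gives 7>6; P2→R gives 9>4]
(D,R): not NE [P1→B gives 9>3]

PSNE = {(A,R), (B,R)}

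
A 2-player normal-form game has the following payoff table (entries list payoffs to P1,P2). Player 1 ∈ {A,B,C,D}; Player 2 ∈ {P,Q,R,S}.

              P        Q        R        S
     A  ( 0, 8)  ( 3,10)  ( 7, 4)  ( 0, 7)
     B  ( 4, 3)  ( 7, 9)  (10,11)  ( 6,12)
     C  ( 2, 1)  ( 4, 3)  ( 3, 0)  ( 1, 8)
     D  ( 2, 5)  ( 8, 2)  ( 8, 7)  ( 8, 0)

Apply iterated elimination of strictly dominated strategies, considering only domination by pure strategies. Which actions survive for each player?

Survivors P1:{B,D} P2:{R,S}

P1 drop A (B beats it: P:4>0 Q:7>3 R:10>7 S:6>0)
P1 drop C (B beats it: P:4>2 Q:7>4 R:10>3 S:6>1)
P2 drop P (R beats it: B:11>3 D:7>5)
P2 drop Q (R beats it: B:11>9 D:7>2)
P1→{B,D} P2→{R,S}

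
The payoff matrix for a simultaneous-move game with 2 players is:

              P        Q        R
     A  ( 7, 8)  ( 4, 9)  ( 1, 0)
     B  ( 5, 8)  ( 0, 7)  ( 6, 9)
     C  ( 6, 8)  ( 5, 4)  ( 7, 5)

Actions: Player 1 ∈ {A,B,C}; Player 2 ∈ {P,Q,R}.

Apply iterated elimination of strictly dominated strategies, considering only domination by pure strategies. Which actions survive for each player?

IESDS → P1:{A,C} P2:{P,Q}

P1 drop B (C beats it: P:6>5 Q:5>0 R:7>6)
P2 drop R (P beats it: A:8>0 C:8>5)
P1→{A,C} P2→{P,Q}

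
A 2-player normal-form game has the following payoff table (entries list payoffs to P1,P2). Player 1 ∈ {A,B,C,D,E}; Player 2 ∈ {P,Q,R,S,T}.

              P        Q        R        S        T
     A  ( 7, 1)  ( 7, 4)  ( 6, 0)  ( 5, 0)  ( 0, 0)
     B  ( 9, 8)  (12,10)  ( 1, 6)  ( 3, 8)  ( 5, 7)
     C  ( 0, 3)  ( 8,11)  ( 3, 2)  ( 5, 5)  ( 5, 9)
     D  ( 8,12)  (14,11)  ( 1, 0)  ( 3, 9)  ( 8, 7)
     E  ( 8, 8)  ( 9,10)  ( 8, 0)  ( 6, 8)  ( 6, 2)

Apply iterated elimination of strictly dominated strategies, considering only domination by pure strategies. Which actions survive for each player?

P1 drop A (E beats it: P:8>7 Q:9>7 R:8>6 S:6>5 T:6>0)
P1 drop C (E beats it: P:8>0 Q:9>8 R:8>3 S:6>5 T:6>5)
P2 drop R (P beats it: B:8>6 D:12>0 E:8>0)
P2 drop S (Q beats it: B:10>8 D:11>9 E:10>8)
P2 drop T (P beats it: B:8>7 D:12>7 E:8>2)
P1 drop E (B beats it: P:9>8 Q:12>9)
P1→{B,D} P2→{P,Q}

Remaining: P1:{B,D} P2:{P,Q}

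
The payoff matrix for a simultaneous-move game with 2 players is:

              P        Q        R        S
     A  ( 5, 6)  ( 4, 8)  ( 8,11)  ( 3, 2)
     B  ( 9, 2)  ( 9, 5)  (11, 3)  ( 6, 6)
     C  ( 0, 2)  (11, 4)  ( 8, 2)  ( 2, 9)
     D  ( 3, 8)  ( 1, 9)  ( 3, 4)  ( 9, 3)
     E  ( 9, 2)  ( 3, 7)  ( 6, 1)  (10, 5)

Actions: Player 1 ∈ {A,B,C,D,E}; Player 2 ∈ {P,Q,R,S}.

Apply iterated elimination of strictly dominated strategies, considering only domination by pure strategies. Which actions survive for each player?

P1 drop A (B beats it: P:9>5 Q:9>4 R:11>8 S:6>3)
P1 drop D (E beats it: P:9>3 Q:3>1 R:6>3 S:10>9)
P2 drop P (Q beats it: B:5>2 C:4>2 E:7>2)
P2 drop R (Q beats it: B:5>3 C:4>2 E:7>1)
P1→{B,C,E} P2→{Q,S}

IESDS → P1:{B,C,E} P2:{Q,S}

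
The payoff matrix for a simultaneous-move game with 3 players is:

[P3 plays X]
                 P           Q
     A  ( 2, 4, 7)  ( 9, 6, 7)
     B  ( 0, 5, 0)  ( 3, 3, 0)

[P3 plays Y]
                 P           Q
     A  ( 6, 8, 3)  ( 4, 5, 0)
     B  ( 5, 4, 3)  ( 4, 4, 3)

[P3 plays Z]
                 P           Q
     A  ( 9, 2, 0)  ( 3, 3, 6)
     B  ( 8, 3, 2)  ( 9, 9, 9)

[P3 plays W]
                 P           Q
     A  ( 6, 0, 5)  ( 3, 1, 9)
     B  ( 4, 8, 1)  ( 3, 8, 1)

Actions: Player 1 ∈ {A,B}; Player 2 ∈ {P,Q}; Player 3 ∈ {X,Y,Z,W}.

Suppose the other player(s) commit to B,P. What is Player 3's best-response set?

P3 best: {Y}

u_3(X vs B,P) = 0
u_3(Y vs B,P) = 3
u_3(Z vs B,P) = 2
u_3(W vs B,P) = 1
max payoff 3 at {Y}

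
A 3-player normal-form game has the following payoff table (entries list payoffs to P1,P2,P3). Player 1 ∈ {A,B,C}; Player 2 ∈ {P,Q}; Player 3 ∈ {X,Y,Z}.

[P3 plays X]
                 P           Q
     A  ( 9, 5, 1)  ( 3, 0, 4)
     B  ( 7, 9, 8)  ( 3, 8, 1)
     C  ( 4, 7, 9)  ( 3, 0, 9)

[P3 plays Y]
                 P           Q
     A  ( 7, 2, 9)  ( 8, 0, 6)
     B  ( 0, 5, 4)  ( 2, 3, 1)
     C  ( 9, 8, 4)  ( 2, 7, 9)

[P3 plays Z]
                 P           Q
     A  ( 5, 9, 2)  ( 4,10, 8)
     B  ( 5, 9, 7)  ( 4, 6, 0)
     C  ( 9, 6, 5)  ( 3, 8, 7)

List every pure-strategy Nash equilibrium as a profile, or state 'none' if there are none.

(A,P,X): not NE [P3→Y gives 9>1]
(A,P,Y): not NE [P1→C gives 9>7]
(A,P,Z): not NE [P1→C gives 9>5; P2→Q gives 10>9; P3→Y gives 9>2]
(A,Q,X): not NE [P2→P gives 5>0; P3→Z gives 8>4]
(A,Q,Y): not NE [P2→P gives 2>0; P3→Z gives 8>6]
(A,Q,Z): NE
(B,P,X): not NE [P1→A gives 9>7]
(B,P,Y): not NE [P1→C gives 9>0; P3→X gives 8>4]
(B,P,Z): not NE [P1→C gives 9>5; P3→X gives 8>7]
(B,Q,X): not NE [P2→P gives 9>8]
(B,Q,Y): not NE [P1→A gives 8>2; P2→P gives 5>3]
(B,Q,Z): not NE [P2→P gives 9>6; P3→Y gives 1>0]
(C,P,X): not NE [P1→A gives 9>4]
(C,P,Y): not NE [P3→X gives 9>4]
(C,P,Z): not NE [P2→Q gives 8>6; P3→X gives 9>5]
(C,Q,X): not NE [P2→P gives 7>0]
(C,Q,Y): not NE [P1→A gives 8>2; P2→P gives 8>7]
(C,Q,Z): not NE [P1→B gives 4>3; P3→Y gives 9>7]

PSNE = {(A,Q,Z)}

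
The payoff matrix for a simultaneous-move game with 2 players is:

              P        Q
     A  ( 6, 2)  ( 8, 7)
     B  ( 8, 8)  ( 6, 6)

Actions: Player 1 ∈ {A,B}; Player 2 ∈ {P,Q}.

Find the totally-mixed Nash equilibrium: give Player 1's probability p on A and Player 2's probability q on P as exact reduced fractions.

P1 indiff ⇒ q·6+(1-q)·8 = q·8+(1-q)·6 ⇒ q(-2) = (1-q)(-2) ⇒ q = 1/2
P2 indiff ⇒ p·2+(1-p)·8 = p·7+(1-p)·6 ⇒ p(-5) = (1-p)(-2) ⇒ p = 2/7

(p,q) = (2/7, 1/2)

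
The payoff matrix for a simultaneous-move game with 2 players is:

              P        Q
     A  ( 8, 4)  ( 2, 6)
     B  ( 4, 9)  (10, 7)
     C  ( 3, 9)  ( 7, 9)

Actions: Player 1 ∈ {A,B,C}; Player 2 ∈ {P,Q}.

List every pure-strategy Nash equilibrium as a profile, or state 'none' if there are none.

No pure NE.

(A,P): not NE [P2→Q gives 6>4]
(A,Q): not NE [P1→B gives 10>2]
(B,P): not NE [P1→A gives 8>4]
(B,Q): not NE [P2→P gives 9>7]
(C,P): not NE [P1→A gives 8>3]
(C,Q): not NE [P1→B gives 10>7]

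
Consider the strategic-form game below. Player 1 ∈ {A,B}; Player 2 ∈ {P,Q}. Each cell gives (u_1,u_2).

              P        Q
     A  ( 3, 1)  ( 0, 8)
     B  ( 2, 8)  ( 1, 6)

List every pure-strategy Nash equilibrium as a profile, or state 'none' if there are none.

No pure NE.

(A,P): not NE [P2→Q gives 8>1]
(A,Q): not NE [P1→B gives 1>0]
(B,P): not NE [P1→A gives 3>2]
(B,Q): not NE [P2→P gives 8>6]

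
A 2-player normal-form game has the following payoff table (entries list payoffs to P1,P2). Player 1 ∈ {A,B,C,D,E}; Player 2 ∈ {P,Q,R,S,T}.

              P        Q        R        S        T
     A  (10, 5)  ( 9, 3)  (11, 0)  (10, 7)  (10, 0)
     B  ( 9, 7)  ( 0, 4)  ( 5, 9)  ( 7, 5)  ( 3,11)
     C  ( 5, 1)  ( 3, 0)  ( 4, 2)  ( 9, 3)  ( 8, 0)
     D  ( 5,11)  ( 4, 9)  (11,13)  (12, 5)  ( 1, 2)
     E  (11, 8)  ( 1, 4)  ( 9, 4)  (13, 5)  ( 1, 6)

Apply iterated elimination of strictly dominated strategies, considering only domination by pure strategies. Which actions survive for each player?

P1 drop B (A beats it: P:10>9 Q:9>0 R:11>5 S:10>7 T:10>3)
P1 drop C (A beats it: P:10>5 Q:9>3 R:11>4 S:10>9 T:10>8)
P2 drop Q (P beats it: A:5>3 D:11>9 E:8>4)
P2 drop T (P beats it: A:5>0 D:11>2 E:8>6)
P1→{A,D,E} P2→{P,R,S}

Remaining: P1:{A,D,E} P2:{P,R,S}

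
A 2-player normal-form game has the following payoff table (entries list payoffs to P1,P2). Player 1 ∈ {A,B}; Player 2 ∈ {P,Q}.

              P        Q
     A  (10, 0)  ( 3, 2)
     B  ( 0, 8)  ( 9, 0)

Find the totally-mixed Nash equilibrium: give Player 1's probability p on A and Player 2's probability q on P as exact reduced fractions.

(p,q) = (4/5, 3/8)

P1 indiff ⇒ q·10+(1-q)·3 = q·0+(1-q)·9 ⇒ q(10) = (1-q)(6) ⇒ q = 3/8
P2 indiff ⇒ p·0+(1-p)·8 = p·2+(1-p)·0 ⇒ p(-2) = (1-p)(-8) ⇒ p = 4/5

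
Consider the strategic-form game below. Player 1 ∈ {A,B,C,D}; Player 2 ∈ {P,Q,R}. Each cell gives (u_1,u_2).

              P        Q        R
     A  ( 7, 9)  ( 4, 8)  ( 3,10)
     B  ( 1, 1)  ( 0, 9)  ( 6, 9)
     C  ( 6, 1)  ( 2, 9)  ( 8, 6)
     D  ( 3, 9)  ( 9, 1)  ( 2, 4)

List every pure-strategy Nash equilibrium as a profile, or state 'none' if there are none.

(A,P): not NE [P2→R gives 10>9]
(A,Q): not NE [P1→D gives 9>4; P2→R gives 10>8]
(A,R): not NE [P1→C gives 8>3]
(B,P): not NE [P1→A gives 7>1; P2→R gives 9>1]
(B,Q): not NE [P1→D gives 9>0]
(B,R): not NE [P1→C gives 8>6]
(C,P): not NE [P1→A gives 7>6; P2→Q gives 9>1]
(C,Q): not NE [P1→D gives 9>2]
(C,R): not NE [P2→Q gives 9>6]
(D,P): not NE [P1→A gives 7>3]
(D,Q): not NE [P2→P gives 9>1]
(D,R): not NE [P1→C gives 8>2; P2→P gives 9>4]

PSNE: ∅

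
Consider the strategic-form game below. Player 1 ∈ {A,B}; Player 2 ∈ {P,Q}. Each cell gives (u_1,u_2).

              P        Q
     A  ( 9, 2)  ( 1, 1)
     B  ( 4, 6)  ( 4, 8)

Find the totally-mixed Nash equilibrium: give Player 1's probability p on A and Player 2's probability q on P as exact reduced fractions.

P1 mixes 2/3 on A; P2 mixes 3/8 on P

P1 indiff ⇒ q·9+(1-q)·1 = q·4+(1-q)·4 ⇒ q(5) = (1-q)(3) ⇒ q = 3/8
P2 indiff ⇒ p·2+(1-p)·6 = p·1+(1-p)·8 ⇒ p(1) = (1-p)(2) ⇒ p = 2/3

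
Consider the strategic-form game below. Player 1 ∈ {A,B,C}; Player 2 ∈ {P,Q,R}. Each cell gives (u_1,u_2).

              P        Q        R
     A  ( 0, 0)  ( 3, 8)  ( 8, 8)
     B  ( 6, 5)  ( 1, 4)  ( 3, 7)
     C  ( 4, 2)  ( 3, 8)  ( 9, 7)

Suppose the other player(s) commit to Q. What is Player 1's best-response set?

P1 best: {A,C}

u_1(A vs Q) = 3
u_1(B vs Q) = 1
u_1(C vs Q) = 3
max payoff 3 at {A,C}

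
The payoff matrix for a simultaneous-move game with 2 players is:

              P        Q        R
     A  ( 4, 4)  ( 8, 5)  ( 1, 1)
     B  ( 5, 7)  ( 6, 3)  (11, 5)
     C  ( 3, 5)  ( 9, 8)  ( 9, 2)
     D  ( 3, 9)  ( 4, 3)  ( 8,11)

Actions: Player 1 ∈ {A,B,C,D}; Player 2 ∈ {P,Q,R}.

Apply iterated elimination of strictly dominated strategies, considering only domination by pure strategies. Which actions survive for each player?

P1 drop D (B beats it: P:5>3 Q:6>4 R:11>8)
P2 drop R (P beats it: A:4>1 B:7>5 C:5>2)
P1→{A,B,C} P2→{P,Q}

Remaining: P1:{A,B,C} P2:{P,Q}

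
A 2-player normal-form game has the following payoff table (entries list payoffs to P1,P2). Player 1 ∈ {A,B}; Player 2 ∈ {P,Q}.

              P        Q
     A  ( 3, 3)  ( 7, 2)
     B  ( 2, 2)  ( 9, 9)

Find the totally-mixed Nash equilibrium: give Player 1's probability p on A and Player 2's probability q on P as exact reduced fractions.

P1 indiff ⇒ q·3+(1-q)·7 = q·2+(1-q)·9 ⇒ q(1) = (1-q)(2) ⇒ q = 2/3
P2 indiff ⇒ p·3+(1-p)·2 = p·2+(1-p)·9 ⇒ p(1) = (1-p)(7) ⇒ p = 7/8

(p,q) = (7/8, 2/3)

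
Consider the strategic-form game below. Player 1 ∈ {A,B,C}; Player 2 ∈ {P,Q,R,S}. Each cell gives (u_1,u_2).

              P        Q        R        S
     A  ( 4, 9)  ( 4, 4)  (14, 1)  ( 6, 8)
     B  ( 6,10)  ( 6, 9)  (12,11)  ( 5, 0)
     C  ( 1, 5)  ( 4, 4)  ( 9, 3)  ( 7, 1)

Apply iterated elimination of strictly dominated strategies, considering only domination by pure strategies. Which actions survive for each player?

Survivors P1:{A,B} P2:{P,R}

P2 drop Q (P beats it: A:9>4 B:10>9 C:5>4)
P2 drop S (P beats it: A:9>8 B:10>0 C:5>1)
P1 drop C (A beats it: P:4>1 R:14>9)
P1→{A,B} P2→{P,R}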